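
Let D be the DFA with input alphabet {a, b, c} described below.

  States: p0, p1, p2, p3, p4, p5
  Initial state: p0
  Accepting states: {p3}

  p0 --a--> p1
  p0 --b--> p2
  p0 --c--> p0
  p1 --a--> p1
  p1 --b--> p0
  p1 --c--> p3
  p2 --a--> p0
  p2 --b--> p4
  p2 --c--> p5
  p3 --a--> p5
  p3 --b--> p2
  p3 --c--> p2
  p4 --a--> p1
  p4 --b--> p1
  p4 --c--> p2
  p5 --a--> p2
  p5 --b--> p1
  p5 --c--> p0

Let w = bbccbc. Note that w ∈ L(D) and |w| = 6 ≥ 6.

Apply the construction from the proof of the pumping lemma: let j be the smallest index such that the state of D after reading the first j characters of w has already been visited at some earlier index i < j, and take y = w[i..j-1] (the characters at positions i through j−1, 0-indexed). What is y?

bc

State sequence: p0 -b-> p2 -b-> p4 -c-> p2 -c-> p5 -b-> p1 -c-> p3
First repeat at step 3: p2 was already visited.

So i = 1, j = 3, giving x = w[0:1] = b, y = w[1:3] = bc, z = w[3:6] = cbc.
Check: |xy| = 3 ≤ 6 and |y| = 2 ≥ 1. Reading y takes D from p2 back to p2, so every xyⁱz is accepted.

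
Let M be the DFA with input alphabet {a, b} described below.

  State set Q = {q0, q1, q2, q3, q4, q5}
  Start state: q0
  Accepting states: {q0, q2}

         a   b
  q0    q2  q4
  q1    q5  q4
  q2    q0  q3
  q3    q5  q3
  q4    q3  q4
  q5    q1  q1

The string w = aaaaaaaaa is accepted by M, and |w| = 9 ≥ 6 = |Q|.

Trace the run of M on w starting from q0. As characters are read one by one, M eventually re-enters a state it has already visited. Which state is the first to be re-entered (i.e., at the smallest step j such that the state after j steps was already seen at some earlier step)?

State sequence: q0 -a-> q2 -a-> q0 -a-> q2 -a-> q0 -a-> q2 -a-> q0 -a-> q2 -a-> q0 -a-> q2
First repeat at step 2: q0 was already visited.

The earliest repeat is at step j = 2: M is in q0, which it already visited at step i = 0.
Pumping length from the standard proof: p = 6 (the number of states). The repeated state found above gives |xy| = j ≤ 6 and |y| = j − i ≥ 1.

q0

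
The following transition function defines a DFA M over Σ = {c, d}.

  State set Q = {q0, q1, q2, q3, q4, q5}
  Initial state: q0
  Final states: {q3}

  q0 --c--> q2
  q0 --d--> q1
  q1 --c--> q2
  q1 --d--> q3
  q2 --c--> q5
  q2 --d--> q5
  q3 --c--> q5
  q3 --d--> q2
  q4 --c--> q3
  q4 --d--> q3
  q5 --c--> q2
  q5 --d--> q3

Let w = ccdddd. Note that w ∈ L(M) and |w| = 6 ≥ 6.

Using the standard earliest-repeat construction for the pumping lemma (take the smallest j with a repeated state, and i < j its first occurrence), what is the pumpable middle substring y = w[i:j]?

cdd

State sequence: q0 -c-> q2 -c-> q5 -d-> q3 -d-> q2 -d-> q5 -d-> q3
First repeat at step 4: q2 was already visited.

So i = 1, j = 4, giving x = w[0:1] = c, y = w[1:4] = cdd, z = w[4:6] = dd.
Check: |xy| = 4 ≤ 6 and |y| = 3 ≥ 1. Reading y takes M from q2 back to q2, so every xyⁱz is accepted.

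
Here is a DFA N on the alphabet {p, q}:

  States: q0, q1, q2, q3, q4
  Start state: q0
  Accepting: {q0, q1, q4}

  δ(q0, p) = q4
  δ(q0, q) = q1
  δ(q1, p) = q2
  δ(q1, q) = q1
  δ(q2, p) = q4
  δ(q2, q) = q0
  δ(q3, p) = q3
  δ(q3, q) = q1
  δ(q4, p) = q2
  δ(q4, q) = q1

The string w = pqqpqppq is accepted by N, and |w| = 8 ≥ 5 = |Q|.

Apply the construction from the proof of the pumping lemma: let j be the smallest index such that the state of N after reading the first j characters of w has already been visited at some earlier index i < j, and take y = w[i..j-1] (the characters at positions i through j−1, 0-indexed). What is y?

q

Run of N on w = p q q p q p p q:
  step 0: q0  (start)
  step 1: q4  (read p: q0→q4)
  step 2: q1  (read q: q4→q1)
  step 3: q1  (read q: q1→q1)   ← first repeat (q1 seen earlier)
  step 4: q2  (read p: q1→q2)
  step 5: q0  (read q: q2→q0)
  step 6: q4  (read p: q0→q4)
  step 7: q2  (read p: q4→q2)
  step 8: q0  (read q: q2→q0)

So i = 2, j = 3, giving x = w[0:2] = pq, y = w[2:3] = q, z = w[3:8] = pqppq.
Check: |xy| = 3 ≤ 5 and |y| = 1 ≥ 1. Reading y takes N from q1 back to q1, so every xyⁱz is accepted.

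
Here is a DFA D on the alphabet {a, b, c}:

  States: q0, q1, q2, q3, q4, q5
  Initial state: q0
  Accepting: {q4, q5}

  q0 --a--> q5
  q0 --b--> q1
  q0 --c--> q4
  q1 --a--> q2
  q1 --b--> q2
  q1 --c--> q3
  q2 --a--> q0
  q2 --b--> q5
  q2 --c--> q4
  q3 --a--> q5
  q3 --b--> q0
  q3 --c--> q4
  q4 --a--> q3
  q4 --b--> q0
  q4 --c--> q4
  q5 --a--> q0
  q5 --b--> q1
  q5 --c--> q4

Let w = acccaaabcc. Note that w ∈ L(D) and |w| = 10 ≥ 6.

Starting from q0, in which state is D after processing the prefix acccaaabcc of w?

q4

State sequence: q0 -a-> q5 -c-> q4 -c-> q4 -c-> q4 -a-> q3 -a-> q5 -a-> q0 -b-> q1 -c-> q3 -c-> q4

After reading 10 characters, D is in state q4.
(This kind of state-tracing is the core of the pumping-lemma construction: with 6 states, pigeonhole forces a repeat within the first 6 steps.)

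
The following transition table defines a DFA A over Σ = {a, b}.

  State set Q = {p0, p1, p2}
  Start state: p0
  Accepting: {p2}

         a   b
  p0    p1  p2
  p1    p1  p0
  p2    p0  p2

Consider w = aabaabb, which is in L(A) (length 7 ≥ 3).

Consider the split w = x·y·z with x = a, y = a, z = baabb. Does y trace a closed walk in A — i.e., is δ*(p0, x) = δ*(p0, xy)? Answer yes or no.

Run of A on the first 2 characters of w = a a:
  step 0: p0  (start)
  step 1: p1  (read a: p0→p1)
  step 2: p1  (read a: p1→p1)

After x (step 1): p1. After xy (step 2): p1.
They match, so y = a drives A around a cycle from p1 back to itself; pumping y any number of times keeps A in p1 before reading z, and xyⁱz ∈ L(A) for every i ≥ 0.

yes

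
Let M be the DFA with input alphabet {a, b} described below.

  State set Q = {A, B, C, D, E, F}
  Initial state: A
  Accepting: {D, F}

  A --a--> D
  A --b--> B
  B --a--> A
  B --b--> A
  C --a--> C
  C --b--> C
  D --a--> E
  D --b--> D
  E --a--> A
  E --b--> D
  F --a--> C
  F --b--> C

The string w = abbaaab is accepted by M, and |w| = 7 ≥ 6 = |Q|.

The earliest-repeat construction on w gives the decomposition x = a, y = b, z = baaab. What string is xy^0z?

abaaab

xy⁰z = xz = a·baaab = abaaab.
Reading y = b takes M from D back to D, so after x the machine is still in D, and z then leads to the accepting state D. Hence abaaab ∈ L(M).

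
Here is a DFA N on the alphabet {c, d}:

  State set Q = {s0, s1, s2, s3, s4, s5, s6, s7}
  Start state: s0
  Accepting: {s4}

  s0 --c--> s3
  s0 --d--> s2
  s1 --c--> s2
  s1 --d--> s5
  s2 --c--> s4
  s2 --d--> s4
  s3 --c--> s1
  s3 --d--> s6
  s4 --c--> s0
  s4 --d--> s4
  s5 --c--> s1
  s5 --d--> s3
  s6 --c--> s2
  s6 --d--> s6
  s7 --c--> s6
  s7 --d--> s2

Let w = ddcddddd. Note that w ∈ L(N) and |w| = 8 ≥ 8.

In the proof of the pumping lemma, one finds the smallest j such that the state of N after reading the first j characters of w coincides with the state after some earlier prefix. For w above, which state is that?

s0

State sequence: s0 -d-> s2 -d-> s4 -c-> s0 -d-> s2 -d-> s4 -d-> s4 -d-> s4 -d-> s4
First repeat at step 3: s0 was already visited.

The earliest repeat is at step j = 3: N is in s0, which it already visited at step i = 0.
Since N has 8 states, any run of length ≥ 8 visits 8+1 states, so by pigeonhole some state repeats within the first 8 steps — that repeat gives the pumpable loop.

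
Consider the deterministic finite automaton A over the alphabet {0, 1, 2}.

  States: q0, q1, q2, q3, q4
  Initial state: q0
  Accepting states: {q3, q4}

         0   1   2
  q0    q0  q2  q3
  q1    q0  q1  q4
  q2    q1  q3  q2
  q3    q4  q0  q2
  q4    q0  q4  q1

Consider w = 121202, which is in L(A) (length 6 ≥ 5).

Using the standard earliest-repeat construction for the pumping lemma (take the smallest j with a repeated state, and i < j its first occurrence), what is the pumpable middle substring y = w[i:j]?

2

State sequence: q0 -1-> q2 -2-> q2 -1-> q3 -2-> q2 -0-> q1 -2-> q4
First repeat at step 2: q2 was already visited.

So i = 1, j = 2, giving x = w[0:1] = 1, y = w[1:2] = 2, z = w[2:6] = 1202.
Check: |xy| = 2 ≤ 5 and |y| = 1 ≥ 1. Reading y takes A from q2 back to q2, so every xyⁱz is accepted.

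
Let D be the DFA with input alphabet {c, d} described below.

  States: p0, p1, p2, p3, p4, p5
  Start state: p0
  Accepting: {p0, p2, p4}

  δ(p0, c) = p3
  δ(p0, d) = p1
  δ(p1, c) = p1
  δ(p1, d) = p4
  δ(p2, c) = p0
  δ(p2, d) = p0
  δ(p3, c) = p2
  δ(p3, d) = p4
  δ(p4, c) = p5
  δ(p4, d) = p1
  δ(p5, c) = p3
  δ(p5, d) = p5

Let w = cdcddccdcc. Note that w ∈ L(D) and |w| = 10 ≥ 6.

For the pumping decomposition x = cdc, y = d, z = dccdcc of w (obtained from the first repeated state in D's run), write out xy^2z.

xy^2z = cdc·d·d·dccdcc = cdcdddccdcc.
Reading y = d takes D from p5 back to p5, so after x·y·y the machine is still in p5, and z then leads to the accepting state p2. Hence cdcdddccdcc ∈ L(D).

cdcdddccdcc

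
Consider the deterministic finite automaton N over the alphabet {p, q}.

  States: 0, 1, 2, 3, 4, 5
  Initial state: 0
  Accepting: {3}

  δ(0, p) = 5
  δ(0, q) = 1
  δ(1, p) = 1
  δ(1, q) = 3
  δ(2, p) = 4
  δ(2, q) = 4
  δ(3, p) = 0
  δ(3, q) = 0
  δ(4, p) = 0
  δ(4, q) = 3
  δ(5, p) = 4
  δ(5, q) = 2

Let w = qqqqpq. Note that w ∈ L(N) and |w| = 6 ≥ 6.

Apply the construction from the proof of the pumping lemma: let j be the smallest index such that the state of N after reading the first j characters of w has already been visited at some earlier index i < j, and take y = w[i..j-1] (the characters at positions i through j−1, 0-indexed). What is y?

State sequence: 0 -q-> 1 -q-> 3 -q-> 0 -q-> 1 -p-> 1 -q-> 3
First repeat at step 3: 0 was already visited.

So i = 0, j = 3, giving x = w[0:0] = ε, y = w[0:3] = qqq, z = w[3:6] = qpq.
Check: |xy| = 3 ≤ 6 and |y| = 3 ≥ 1. Reading y takes N from 0 back to 0, so every xyⁱz is accepted.
With |Q| = 6, pigeonhole forces a state repeat no later than step 6; the substring read between the first and second visits to that state can be pumped.

qqq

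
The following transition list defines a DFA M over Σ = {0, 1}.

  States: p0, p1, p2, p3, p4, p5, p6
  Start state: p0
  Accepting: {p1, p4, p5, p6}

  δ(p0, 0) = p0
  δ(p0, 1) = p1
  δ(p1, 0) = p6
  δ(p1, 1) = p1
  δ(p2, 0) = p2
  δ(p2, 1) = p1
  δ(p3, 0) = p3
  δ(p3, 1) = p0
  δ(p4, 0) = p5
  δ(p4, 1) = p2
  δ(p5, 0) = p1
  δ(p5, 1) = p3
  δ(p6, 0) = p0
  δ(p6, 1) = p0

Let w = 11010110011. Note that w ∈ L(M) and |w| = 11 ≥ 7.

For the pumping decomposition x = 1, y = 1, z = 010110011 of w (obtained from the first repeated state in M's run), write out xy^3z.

xy^3z = 1·1·1·1·010110011 = 1111010110011.
Reading y = 1 takes M from p1 back to p1, so after x·y·y·y the machine is still in p1, and z then leads to the accepting state p1. Hence 1111010110011 ∈ L(M).

1111010110011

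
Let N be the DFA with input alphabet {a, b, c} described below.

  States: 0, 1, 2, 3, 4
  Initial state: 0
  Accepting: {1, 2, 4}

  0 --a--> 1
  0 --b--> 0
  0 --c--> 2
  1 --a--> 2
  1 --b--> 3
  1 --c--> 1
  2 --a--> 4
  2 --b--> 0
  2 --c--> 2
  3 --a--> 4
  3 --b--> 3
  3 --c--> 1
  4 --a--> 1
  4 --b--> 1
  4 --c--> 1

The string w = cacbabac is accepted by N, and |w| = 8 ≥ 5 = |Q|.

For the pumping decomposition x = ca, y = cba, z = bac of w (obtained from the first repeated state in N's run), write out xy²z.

cacbacbabac

xy^2z = ca·cba·cba·bac = cacbacbabac.
Reading y = cba takes N from 4 back to 4, so after x·y·y the machine is still in 4, and z then leads to the accepting state 2. Hence cacbacbabac ∈ L(N).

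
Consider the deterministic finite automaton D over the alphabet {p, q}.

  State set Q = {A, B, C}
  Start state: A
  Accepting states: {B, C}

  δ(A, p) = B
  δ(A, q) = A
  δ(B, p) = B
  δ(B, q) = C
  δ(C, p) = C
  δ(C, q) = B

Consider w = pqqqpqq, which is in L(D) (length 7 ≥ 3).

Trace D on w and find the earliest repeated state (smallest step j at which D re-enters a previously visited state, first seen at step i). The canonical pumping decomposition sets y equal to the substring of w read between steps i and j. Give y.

qq

State sequence: A -p-> B -q-> C -q-> B -q-> C -p-> C -q-> B -q-> C
First repeat at step 3: B was already visited.

So i = 1, j = 3, giving x = w[0:1] = p, y = w[1:3] = qq, z = w[3:7] = qpqq.
Check: |xy| = 3 ≤ 3 and |y| = 2 ≥ 1. Reading y takes D from B back to B, so every xyⁱz is accepted.
The DFA has 3 states, so the proof of the pumping lemma guarantees a repeated state among the first 3+1 visited; the segment between the two visits is the pumpable y.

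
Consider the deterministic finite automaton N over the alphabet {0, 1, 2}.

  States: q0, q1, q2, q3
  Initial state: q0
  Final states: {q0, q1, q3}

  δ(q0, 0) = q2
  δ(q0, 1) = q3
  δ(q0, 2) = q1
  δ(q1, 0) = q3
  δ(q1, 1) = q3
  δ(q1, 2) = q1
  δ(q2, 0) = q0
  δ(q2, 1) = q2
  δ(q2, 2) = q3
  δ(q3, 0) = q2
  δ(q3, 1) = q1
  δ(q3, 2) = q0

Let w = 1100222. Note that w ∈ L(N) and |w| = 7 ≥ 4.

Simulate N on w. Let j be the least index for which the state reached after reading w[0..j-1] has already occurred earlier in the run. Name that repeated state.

Run of N on w = 1 1 0 0 2 2 2:
  step 0: q0  (start)
  step 1: q3  (read 1: q0→q3)
  step 2: q1  (read 1: q3→q1)
  step 3: q3  (read 0: q1→q3)   ← first repeat (q3 seen earlier)
  step 4: q2  (read 0: q3→q2)
  step 5: q3  (read 2: q2→q3)
  step 6: q0  (read 2: q3→q0)
  step 7: q1  (read 2: q0→q1)

The earliest repeat is at step j = 3: N is in q3, which it already visited at step i = 1.
Since N has 4 states, any run of length ≥ 4 visits 4+1 states, so by pigeonhole some state repeats within the first 4 steps — that repeat gives the pumpable loop.

q3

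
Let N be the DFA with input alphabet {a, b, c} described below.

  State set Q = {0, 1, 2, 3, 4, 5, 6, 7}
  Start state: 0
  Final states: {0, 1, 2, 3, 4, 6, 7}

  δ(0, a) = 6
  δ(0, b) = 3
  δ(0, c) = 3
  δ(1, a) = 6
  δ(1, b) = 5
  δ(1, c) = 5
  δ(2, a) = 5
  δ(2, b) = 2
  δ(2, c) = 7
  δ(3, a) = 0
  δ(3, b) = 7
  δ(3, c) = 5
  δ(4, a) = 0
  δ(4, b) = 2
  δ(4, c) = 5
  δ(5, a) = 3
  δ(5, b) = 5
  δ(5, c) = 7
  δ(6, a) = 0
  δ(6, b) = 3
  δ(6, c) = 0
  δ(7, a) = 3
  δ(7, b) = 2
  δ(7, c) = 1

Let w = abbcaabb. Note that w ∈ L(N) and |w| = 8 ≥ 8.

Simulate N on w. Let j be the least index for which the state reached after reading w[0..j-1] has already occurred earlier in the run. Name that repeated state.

Run of N on w = a b b c a a b b:
  step 0: 0  (start)
  step 1: 6  (read a: 0→6)
  step 2: 3  (read b: 6→3)
  step 3: 7  (read b: 3→7)
  step 4: 1  (read c: 7→1)
  step 5: 6  (read a: 1→6)   ← first repeat (6 seen earlier)
  step 6: 0  (read a: 6→0)
  step 7: 3  (read b: 0→3)
  step 8: 7  (read b: 3→7)

The earliest repeat is at step j = 5: N is in 6, which it already visited at step i = 1.

6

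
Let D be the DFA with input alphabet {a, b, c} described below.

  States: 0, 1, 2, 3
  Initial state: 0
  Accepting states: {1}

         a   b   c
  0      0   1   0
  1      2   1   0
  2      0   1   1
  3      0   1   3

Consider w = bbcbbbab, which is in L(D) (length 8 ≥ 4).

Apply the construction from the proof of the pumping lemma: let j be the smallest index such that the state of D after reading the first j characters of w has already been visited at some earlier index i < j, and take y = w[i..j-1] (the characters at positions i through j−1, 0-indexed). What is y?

State sequence: 0 -b-> 1 -b-> 1 -c-> 0 -b-> 1 -b-> 1 -b-> 1 -a-> 2 -b-> 1
First repeat at step 2: 1 was already visited.

So i = 1, j = 2, giving x = w[0:1] = b, y = w[1:2] = b, z = w[2:8] = cbbbab.
Check: |xy| = 2 ≤ 4 and |y| = 1 ≥ 1. Reading y takes D from 1 back to 1, so every xyⁱz is accepted.
The DFA has 4 states, so the proof of the pumping lemma guarantees a repeated state among the first 4+1 visited; the segment between the two visits is the pumpable y.

b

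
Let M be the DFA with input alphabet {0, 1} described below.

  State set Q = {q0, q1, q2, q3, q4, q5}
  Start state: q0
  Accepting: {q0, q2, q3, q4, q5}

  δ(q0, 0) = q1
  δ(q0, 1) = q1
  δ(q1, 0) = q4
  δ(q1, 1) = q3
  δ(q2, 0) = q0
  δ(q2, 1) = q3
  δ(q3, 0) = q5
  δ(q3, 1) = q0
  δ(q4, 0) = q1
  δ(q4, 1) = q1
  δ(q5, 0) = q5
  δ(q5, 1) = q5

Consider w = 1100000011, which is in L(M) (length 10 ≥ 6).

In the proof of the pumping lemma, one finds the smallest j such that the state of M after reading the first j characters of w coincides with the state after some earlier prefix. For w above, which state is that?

q5

State sequence: q0 -1-> q1 -1-> q3 -0-> q5 -0-> q5 -0-> q5 -0-> q5 -0-> q5 -0-> q5 -1-> q5 -1-> q5
First repeat at step 4: q5 was already visited.

The earliest repeat is at step j = 4: M is in q5, which it already visited at step i = 3.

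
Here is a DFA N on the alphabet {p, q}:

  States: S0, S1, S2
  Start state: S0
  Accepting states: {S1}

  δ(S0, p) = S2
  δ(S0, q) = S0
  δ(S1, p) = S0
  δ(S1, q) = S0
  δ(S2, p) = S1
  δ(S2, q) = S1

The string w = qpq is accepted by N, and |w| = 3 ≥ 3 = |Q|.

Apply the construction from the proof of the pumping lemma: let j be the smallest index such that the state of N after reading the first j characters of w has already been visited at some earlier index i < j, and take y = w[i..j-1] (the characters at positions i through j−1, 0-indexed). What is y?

Run of N on w = q p q:
  step 0: S0  (start)
  step 1: S0  (read q: S0→S0)   ← first repeat (S0 seen earlier)
  step 2: S2  (read p: S0→S2)
  step 3: S1  (read q: S2→S1)

So i = 0, j = 1, giving x = w[0:0] = ε, y = w[0:1] = q, z = w[1:3] = pq.
Check: |xy| = 1 ≤ 3 and |y| = 1 ≥ 1. Reading y takes N from S0 back to S0, so every xyⁱz is accepted.

q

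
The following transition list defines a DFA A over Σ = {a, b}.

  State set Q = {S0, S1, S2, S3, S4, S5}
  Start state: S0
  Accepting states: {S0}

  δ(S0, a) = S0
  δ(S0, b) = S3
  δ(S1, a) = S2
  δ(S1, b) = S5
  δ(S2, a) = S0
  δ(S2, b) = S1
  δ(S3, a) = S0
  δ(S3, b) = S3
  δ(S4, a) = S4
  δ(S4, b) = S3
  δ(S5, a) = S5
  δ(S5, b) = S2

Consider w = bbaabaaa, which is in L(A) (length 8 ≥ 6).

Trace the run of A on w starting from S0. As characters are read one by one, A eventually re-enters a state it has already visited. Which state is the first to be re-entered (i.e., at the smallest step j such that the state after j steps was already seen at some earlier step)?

State sequence: S0 -b-> S3 -b-> S3 -a-> S0 -a-> S0 -b-> S3 -a-> S0 -a-> S0 -a-> S0
First repeat at step 2: S3 was already visited.

The earliest repeat is at step j = 2: A is in S3, which it already visited at step i = 1.
The DFA has 6 states, so the proof of the pumping lemma guarantees a repeated state among the first 6+1 visited; the segment between the two visits is the pumpable y.

S3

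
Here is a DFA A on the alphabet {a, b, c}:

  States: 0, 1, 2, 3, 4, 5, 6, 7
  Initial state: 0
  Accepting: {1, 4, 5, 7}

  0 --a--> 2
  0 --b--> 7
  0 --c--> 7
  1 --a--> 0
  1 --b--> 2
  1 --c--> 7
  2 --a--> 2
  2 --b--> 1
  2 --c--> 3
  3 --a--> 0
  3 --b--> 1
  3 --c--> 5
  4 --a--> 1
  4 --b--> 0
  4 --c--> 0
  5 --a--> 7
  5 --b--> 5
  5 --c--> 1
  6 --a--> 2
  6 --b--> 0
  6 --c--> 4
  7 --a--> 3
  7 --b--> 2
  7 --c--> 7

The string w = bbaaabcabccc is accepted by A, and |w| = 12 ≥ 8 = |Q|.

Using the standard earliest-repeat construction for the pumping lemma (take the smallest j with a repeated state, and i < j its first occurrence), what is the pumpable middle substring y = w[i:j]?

a

State sequence: 0 -b-> 7 -b-> 2 -a-> 2 -a-> 2 -a-> 2 -b-> 1 -c-> 7 -a-> 3 -b-> 1 -c-> 7 -c-> 7 -c-> 7
First repeat at step 3: 2 was already visited.

So i = 2, j = 3, giving x = w[0:2] = bb, y = w[2:3] = a, z = w[3:12] = aabcabccc.
Check: |xy| = 3 ≤ 8 and |y| = 1 ≥ 1. Reading y takes A from 2 back to 2, so every xyⁱz is accepted.
Since A has 8 states, any run of length ≥ 8 visits 8+1 states, so by pigeonhole some state repeats within the first 8 steps — that repeat gives the pumpable loop.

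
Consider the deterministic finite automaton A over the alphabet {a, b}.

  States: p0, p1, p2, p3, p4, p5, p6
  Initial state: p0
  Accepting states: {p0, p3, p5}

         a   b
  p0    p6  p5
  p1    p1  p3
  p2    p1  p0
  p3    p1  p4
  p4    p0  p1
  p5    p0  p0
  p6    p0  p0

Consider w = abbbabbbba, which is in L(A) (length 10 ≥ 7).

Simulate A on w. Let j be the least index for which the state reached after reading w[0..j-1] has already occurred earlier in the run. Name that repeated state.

State sequence: p0 -a-> p6 -b-> p0 -b-> p5 -b-> p0 -a-> p6 -b-> p0 -b-> p5 -b-> p0 -b-> p5 -a-> p0
First repeat at step 2: p0 was already visited.

The earliest repeat is at step j = 2: A is in p0, which it already visited at step i = 0.

p0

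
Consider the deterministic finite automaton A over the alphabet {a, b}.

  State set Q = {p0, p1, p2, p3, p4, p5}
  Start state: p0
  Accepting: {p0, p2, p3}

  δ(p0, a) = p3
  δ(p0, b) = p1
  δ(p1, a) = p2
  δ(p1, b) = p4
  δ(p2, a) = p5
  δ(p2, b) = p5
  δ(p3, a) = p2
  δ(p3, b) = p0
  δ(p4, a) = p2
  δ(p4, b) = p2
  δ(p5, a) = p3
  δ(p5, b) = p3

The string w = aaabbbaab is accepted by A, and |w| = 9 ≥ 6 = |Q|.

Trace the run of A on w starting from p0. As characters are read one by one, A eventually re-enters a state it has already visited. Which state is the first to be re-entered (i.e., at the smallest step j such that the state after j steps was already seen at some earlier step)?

State sequence: p0 -a-> p3 -a-> p2 -a-> p5 -b-> p3 -b-> p0 -b-> p1 -a-> p2 -a-> p5 -b-> p3
First repeat at step 4: p3 was already visited.

The earliest repeat is at step j = 4: A is in p3, which it already visited at step i = 1.
Since A has 6 states, any run of length ≥ 6 visits 6+1 states, so by pigeonhole some state repeats within the first 6 steps — that repeat gives the pumpable loop.

p3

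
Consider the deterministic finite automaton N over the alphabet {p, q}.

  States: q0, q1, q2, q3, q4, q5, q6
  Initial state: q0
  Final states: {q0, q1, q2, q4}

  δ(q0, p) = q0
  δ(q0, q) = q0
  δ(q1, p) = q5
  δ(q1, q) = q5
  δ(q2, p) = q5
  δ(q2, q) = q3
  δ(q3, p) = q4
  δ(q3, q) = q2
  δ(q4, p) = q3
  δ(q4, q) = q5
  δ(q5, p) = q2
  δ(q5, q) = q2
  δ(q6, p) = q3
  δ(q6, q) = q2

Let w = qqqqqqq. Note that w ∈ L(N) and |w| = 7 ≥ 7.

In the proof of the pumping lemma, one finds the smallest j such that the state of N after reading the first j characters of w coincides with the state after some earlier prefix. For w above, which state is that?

q0

State sequence: q0 -q-> q0 -q-> q0 -q-> q0 -q-> q0 -q-> q0 -q-> q0 -q-> q0
First repeat at step 1: q0 was already visited.

The earliest repeat is at step j = 1: N is in q0, which it already visited at step i = 0.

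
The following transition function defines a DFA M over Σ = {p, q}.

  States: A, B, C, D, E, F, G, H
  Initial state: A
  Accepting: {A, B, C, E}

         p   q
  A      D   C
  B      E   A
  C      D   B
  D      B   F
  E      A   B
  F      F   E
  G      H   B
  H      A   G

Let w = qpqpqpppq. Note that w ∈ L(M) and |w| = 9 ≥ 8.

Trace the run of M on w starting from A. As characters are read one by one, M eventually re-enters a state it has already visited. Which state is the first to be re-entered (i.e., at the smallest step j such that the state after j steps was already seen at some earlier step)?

State sequence: A -q-> C -p-> D -q-> F -p-> F -q-> E -p-> A -p-> D -p-> B -q-> A
First repeat at step 4: F was already visited.

The earliest repeat is at step j = 4: M is in F, which it already visited at step i = 3.
With |Q| = 8, pigeonhole forces a state repeat no later than step 8; the substring read between the first and second visits to that state can be pumped.

F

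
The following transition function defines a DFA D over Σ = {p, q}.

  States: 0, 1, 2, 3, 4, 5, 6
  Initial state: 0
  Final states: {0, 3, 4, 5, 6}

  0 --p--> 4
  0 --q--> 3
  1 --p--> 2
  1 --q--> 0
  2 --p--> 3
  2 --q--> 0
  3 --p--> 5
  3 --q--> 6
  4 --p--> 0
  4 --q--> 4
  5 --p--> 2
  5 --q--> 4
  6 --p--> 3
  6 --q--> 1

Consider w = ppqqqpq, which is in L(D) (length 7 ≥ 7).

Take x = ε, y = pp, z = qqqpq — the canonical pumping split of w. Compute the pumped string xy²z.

ppppqqqpq

xy^2z = ε·pp·pp·qqqpq = ppppqqqpq.
Reading y = pp takes D from 0 back to 0, so after x·y·y the machine is still in 0, and z then leads to the accepting state 0. Hence ppppqqqpq ∈ L(D).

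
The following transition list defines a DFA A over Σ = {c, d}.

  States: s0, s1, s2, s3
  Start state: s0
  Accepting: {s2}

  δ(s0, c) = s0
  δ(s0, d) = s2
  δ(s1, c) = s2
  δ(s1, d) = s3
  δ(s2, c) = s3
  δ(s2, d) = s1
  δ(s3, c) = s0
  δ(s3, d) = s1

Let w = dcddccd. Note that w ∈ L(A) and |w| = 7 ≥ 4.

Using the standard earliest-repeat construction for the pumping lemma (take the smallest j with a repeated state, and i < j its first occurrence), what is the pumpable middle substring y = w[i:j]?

Run of A on w = d c d d c c d:
  step 0: s0  (start)
  step 1: s2  (read d: s0→s2)
  step 2: s3  (read c: s2→s3)
  step 3: s1  (read d: s3→s1)
  step 4: s3  (read d: s1→s3)   ← first repeat (s3 seen earlier)
  step 5: s0  (read c: s3→s0)
  step 6: s0  (read c: s0→s0)
  step 7: s2  (read d: s0→s2)

So i = 2, j = 4, giving x = w[0:2] = dc, y = w[2:4] = dd, z = w[4:7] = ccd.
Check: |xy| = 4 ≤ 4 and |y| = 2 ≥ 1. Reading y takes A from s3 back to s3, so every xyⁱz is accepted.
Since A has 4 states, any run of length ≥ 4 visits 4+1 states, so by pigeonhole some state repeats within the first 4 steps — that repeat gives the pumpable loop.

dd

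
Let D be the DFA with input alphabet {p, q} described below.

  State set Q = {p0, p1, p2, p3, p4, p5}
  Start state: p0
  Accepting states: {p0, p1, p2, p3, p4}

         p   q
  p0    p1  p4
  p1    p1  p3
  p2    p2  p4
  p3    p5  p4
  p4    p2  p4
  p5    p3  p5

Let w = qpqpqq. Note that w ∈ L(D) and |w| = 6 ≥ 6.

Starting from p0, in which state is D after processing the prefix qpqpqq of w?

State sequence: p0 -q-> p4 -p-> p2 -q-> p4 -p-> p2 -q-> p4 -q-> p4

After reading 6 characters, D is in state p4.
(This kind of state-tracing is the core of the pumping-lemma construction: with 6 states, pigeonhole forces a repeat within the first 6 steps.)

p4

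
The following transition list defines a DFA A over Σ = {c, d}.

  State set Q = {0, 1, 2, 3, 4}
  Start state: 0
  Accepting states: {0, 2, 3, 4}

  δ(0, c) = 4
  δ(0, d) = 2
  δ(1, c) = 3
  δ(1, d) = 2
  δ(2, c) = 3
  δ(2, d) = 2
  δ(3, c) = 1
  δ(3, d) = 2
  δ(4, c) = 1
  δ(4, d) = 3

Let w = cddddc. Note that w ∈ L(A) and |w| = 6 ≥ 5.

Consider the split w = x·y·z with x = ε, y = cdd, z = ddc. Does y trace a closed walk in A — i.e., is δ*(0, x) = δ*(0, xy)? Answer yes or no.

no

State sequence: 0 -c-> 4 -d-> 3 -d-> 2

After x (step 0): 0. After xy (step 3): 2.
They differ (0 ≠ 2), so y is not a cycle from the state after x; this split is not the one the pumping-lemma construction produces, and pumping y need not keep the string in L(A).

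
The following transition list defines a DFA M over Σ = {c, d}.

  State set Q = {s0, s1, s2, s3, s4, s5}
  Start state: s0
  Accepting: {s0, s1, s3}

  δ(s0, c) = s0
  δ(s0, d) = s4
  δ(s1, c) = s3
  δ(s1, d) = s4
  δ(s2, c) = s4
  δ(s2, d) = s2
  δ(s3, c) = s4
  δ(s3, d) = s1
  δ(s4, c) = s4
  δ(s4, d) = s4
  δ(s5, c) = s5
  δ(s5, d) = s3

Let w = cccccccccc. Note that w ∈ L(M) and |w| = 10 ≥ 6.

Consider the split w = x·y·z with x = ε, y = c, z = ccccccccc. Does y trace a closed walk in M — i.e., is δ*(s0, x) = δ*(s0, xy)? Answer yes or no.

yes

Run of M on the first 1 characters of w = c:
  step 0: s0  (start)
  step 1: s0  (read c: s0→s0)

After x (step 0): s0. After xy (step 1): s0.
They match, so y = c drives M around a cycle from s0 back to itself; pumping y any number of times keeps M in s0 before reading z, and xyⁱz ∈ L(M) for every i ≥ 0.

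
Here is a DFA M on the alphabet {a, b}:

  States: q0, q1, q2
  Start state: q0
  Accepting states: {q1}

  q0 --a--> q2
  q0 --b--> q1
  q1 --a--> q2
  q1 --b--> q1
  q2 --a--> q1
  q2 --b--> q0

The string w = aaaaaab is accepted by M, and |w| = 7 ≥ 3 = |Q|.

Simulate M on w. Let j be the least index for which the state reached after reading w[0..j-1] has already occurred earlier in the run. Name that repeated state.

Run of M on w = a a a a a a b:
  step 0: q0  (start)
  step 1: q2  (read a: q0→q2)
  step 2: q1  (read a: q2→q1)
  step 3: q2  (read a: q1→q2)   ← first repeat (q2 seen earlier)
  step 4: q1  (read a: q2→q1)
  step 5: q2  (read a: q1→q2)
  step 6: q1  (read a: q2→q1)
  step 7: q1  (read b: q1→q1)

The earliest repeat is at step j = 3: M is in q2, which it already visited at step i = 1.

q2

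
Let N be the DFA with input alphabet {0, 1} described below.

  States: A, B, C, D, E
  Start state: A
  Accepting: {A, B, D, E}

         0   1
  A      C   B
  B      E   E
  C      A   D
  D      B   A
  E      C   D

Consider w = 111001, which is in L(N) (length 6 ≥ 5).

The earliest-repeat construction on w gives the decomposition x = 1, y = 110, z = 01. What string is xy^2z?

111011001

xy^2z = 1·110·110·01 = 111011001.
Reading y = 110 takes N from B back to B, so after x·y·y the machine is still in B, and z then leads to the accepting state D. Hence 111011001 ∈ L(N).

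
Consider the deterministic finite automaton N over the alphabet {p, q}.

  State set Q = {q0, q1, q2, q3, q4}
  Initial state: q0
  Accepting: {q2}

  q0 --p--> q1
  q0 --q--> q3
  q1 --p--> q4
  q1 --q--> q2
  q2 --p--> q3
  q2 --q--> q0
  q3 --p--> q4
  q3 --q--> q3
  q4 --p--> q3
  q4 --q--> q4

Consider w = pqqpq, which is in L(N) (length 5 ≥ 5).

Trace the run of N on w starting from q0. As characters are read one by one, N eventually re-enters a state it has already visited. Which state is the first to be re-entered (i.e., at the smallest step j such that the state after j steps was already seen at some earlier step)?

Run of N on w = p q q p q:
  step 0: q0  (start)
  step 1: q1  (read p: q0→q1)
  step 2: q2  (read q: q1→q2)
  step 3: q0  (read q: q2→q0)   ← first repeat (q0 seen earlier)
  step 4: q1  (read p: q0→q1)
  step 5: q2  (read q: q1→q2)

The earliest repeat is at step j = 3: N is in q0, which it already visited at step i = 0.

q0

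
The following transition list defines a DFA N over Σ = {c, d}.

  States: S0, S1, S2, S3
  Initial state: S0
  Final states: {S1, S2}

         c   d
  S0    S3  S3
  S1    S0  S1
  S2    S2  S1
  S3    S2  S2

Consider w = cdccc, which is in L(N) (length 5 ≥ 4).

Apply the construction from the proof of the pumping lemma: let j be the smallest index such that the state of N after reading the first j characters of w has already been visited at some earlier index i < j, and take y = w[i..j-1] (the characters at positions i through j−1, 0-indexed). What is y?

State sequence: S0 -c-> S3 -d-> S2 -c-> S2 -c-> S2 -c-> S2
First repeat at step 3: S2 was already visited.

So i = 2, j = 3, giving x = w[0:2] = cd, y = w[2:3] = c, z = w[3:5] = cc.
Check: |xy| = 3 ≤ 4 and |y| = 1 ≥ 1. Reading y takes N from S2 back to S2, so every xyⁱz is accepted.

c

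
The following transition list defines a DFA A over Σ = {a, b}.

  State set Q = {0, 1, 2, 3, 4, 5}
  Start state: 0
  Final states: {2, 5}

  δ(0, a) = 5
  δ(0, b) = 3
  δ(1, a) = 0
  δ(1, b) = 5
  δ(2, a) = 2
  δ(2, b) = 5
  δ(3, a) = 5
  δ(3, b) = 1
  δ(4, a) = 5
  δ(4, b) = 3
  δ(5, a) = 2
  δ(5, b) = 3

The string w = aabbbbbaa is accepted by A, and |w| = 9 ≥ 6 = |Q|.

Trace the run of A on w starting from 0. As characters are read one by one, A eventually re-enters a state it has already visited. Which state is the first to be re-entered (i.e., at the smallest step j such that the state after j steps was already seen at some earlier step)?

5

Run of A on w = a a b b b b b a a:
  step 0: 0  (start)
  step 1: 5  (read a: 0→5)
  step 2: 2  (read a: 5→2)
  step 3: 5  (read b: 2→5)   ← first repeat (5 seen earlier)
  step 4: 3  (read b: 5→3)
  step 5: 1  (read b: 3→1)
  step 6: 5  (read b: 1→5)
  step 7: 3  (read b: 5→3)
  step 8: 5  (read a: 3→5)
  step 9: 2  (read a: 5→2)

The earliest repeat is at step j = 3: A is in 5, which it already visited at step i = 1.
With |Q| = 6, pigeonhole forces a state repeat no later than step 6; the substring read between the first and second visits to that state can be pumped.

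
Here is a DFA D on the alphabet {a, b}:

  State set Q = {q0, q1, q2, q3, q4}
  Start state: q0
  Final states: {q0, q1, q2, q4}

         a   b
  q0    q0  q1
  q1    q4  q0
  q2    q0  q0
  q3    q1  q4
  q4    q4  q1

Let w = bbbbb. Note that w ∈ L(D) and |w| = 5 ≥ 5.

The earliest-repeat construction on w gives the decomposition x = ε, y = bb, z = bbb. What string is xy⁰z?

xy⁰z = xz = ε·bbb = bbb.
Reading y = bb takes D from q0 back to q0, so after x the machine is still in q0, and z then leads to the accepting state q1. Hence bbb ∈ L(D).

bbb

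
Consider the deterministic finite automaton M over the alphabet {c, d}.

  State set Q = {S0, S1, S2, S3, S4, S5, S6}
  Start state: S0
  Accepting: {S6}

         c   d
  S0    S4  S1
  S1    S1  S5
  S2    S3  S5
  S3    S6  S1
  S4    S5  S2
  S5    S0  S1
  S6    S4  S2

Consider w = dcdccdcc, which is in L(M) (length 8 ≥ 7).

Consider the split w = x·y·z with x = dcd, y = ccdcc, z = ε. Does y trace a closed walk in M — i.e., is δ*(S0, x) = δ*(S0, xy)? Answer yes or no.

Run of M on the first 8 characters of w = d c d c c d c c:
  step 0: S0  (start)
  step 1: S1  (read d: S0→S1)
  step 2: S1  (read c: S1→S1)
  step 3: S5  (read d: S1→S5)
  step 4: S0  (read c: S5→S0)
  step 5: S4  (read c: S0→S4)
  step 6: S2  (read d: S4→S2)
  step 7: S3  (read c: S2→S3)
  step 8: S6  (read c: S3→S6)

After x (step 3): S5. After xy (step 8): S6.
They differ (S5 ≠ S6), so y is not a cycle from the state after x; this split is not the one the pumping-lemma construction produces, and pumping y need not keep the string in L(M).

no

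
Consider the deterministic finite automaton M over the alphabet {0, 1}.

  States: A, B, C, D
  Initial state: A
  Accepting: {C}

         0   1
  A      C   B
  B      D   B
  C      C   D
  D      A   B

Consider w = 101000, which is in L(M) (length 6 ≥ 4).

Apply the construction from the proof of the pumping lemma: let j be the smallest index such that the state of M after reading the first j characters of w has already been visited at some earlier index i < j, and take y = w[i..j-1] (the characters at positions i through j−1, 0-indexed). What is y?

State sequence: A -1-> B -0-> D -1-> B -0-> D -0-> A -0-> C
First repeat at step 3: B was already visited.

So i = 1, j = 3, giving x = w[0:1] = 1, y = w[1:3] = 01, z = w[3:6] = 000.
Check: |xy| = 3 ≤ 4 and |y| = 2 ≥ 1. Reading y takes M from B back to B, so every xyⁱz is accepted.

01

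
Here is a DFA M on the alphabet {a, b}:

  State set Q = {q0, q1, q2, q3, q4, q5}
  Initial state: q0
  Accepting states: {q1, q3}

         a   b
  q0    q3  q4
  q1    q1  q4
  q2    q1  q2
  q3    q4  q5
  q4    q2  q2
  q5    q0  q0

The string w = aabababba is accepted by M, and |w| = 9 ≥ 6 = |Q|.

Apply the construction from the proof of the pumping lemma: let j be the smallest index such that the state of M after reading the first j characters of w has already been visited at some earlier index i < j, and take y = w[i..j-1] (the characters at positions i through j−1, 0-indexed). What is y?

State sequence: q0 -a-> q3 -a-> q4 -b-> q2 -a-> q1 -b-> q4 -a-> q2 -b-> q2 -b-> q2 -a-> q1
First repeat at step 5: q4 was already visited.

So i = 2, j = 5, giving x = w[0:2] = aa, y = w[2:5] = bab, z = w[5:9] = abba.
Check: |xy| = 5 ≤ 6 and |y| = 3 ≥ 1. Reading y takes M from q4 back to q4, so every xyⁱz is accepted.

bab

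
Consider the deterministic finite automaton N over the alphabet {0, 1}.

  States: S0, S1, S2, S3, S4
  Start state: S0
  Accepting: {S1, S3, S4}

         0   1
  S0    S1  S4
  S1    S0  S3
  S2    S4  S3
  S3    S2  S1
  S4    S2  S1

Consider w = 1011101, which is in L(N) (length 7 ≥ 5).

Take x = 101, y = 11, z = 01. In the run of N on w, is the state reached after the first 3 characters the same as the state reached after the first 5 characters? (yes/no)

State sequence: S0 -1-> S4 -0-> S2 -1-> S3 -1-> S1 -1-> S3

After x (step 3): S3. After xy (step 5): S3.
They match, so y = 11 drives N around a cycle from S3 back to itself; pumping y any number of times keeps N in S3 before reading z, and xyⁱz ∈ L(N) for every i ≥ 0.

yes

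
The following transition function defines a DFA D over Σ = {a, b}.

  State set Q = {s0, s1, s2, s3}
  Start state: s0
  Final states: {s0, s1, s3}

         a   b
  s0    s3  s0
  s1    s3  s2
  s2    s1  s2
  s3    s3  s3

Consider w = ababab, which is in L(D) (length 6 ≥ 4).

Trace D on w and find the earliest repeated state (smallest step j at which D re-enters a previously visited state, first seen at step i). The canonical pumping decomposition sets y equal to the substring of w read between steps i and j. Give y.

State sequence: s0 -a-> s3 -b-> s3 -a-> s3 -b-> s3 -a-> s3 -b-> s3
First repeat at step 2: s3 was already visited.

So i = 1, j = 2, giving x = w[0:1] = a, y = w[1:2] = b, z = w[2:6] = abab.
Check: |xy| = 2 ≤ 4 and |y| = 1 ≥ 1. Reading y takes D from s3 back to s3, so every xyⁱz is accepted.

b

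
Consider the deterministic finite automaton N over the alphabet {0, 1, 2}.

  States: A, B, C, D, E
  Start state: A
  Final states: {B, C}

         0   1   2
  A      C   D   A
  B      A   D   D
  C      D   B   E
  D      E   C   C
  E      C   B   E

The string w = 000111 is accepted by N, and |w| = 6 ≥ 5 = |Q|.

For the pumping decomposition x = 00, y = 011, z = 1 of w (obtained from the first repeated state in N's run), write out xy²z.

xy^2z = 00·011·011·1 = 000110111.
Reading y = 011 takes N from D back to D, so after x·y·y the machine is still in D, and z then leads to the accepting state C. Hence 000110111 ∈ L(N).

000110111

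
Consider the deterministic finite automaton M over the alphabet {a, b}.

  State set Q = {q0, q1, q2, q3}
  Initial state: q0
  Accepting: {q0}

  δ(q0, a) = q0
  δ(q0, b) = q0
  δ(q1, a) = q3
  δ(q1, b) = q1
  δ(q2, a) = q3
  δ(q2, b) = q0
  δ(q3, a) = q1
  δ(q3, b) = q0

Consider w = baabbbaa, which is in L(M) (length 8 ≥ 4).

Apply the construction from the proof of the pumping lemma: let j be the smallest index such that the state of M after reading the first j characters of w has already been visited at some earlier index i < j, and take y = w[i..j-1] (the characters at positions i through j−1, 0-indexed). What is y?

State sequence: q0 -b-> q0 -a-> q0 -a-> q0 -b-> q0 -b-> q0 -b-> q0 -a-> q0 -a-> q0
First repeat at step 1: q0 was already visited.

So i = 0, j = 1, giving x = w[0:0] = ε, y = w[0:1] = b, z = w[1:8] = aabbbaa.
Check: |xy| = 1 ≤ 4 and |y| = 1 ≥ 1. Reading y takes M from q0 back to q0, so every xyⁱz is accepted.

b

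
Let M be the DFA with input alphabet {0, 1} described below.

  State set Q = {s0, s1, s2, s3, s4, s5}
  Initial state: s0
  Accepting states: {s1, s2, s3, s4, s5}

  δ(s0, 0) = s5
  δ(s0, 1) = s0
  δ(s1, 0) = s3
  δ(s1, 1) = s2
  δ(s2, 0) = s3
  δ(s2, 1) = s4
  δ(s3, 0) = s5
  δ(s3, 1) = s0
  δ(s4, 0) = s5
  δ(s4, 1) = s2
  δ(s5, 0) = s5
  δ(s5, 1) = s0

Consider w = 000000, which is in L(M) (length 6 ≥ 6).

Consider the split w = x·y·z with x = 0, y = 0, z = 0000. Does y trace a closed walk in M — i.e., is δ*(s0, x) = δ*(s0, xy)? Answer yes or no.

yes

State sequence: s0 -0-> s5 -0-> s5

After x (step 1): s5. After xy (step 2): s5.
They match, so y = 0 drives M around a cycle from s5 back to itself; pumping y any number of times keeps M in s5 before reading z, and xyⁱz ∈ L(M) for every i ≥ 0.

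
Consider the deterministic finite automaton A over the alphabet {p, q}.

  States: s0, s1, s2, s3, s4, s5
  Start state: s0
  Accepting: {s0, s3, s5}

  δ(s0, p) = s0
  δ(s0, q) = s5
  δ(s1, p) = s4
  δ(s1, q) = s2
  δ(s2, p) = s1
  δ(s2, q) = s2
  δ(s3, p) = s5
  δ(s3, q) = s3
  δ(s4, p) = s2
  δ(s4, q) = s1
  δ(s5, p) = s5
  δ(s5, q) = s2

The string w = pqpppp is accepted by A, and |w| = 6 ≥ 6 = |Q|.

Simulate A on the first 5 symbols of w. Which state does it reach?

State sequence: s0 -p-> s0 -q-> s5 -p-> s5 -p-> s5 -p-> s5

After reading 5 characters, A is in state s5.

s5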